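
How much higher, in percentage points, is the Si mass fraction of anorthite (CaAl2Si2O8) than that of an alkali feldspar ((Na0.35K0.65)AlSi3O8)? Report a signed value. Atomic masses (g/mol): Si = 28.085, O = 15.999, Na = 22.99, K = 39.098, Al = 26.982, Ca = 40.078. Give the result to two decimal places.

M(CaAl2Si2O8) = 278.204 g/mol, so wt% Si = 56.170/278.204 × 100 = 20.19%.
M((Na0.35K0.65)AlSi3O8) = 272.689 g/mol, so wt% Si = 84.255/272.689 × 100 = 30.90%.
20.19 − 30.90 = -10.71 pp.

-10.71 percentage points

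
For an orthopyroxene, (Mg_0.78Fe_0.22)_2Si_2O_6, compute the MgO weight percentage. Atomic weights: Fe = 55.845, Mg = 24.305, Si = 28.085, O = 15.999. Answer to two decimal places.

Formula mass = 214.652 g/mol.
1.56 Mg → 1.5600 mol MgO per formula unit; M(MgO) = 40.304, so MgO mass = 62.874 g.
62.874/214.652 × 100 = 29.29 wt%.

29.29 wt%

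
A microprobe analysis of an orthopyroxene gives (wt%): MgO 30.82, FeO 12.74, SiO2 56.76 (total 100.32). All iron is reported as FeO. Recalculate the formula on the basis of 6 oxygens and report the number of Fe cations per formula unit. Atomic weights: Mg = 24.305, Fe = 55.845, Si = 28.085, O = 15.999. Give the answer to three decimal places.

0.376 Fe apfu

30.82 wt% MgO ÷ 40.304 g/mol = 0.76469 mol, giving 0.76469 Mg and 0.76469 O.
12.74 wt% FeO ÷ 71.844 g/mol = 0.17733 mol, giving 0.17733 Fe and 0.17733 O.
56.76 wt% SiO2 ÷ 60.083 g/mol = 0.94469 mol, giving 0.94469 Si and 1.88938 O.
Oxygen sums to 2.83140; scaling by 6/2.83140 = 2.11909 puts the formula on 6 O.
Fe: 0.17733 × 2.11909 = 0.376 atoms per formula unit.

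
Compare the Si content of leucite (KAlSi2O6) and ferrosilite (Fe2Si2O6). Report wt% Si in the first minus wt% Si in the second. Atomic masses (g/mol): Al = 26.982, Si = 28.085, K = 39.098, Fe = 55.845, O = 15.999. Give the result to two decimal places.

4.45 percentage points

First mineral: 56.170 g Si in 218.244 g formula = 25.74 wt% Si.
Second mineral: 56.170 g Si in 263.854 g formula = 21.29 wt% Si.
25.74% − 21.29% gives a difference of 4.45 percentage points.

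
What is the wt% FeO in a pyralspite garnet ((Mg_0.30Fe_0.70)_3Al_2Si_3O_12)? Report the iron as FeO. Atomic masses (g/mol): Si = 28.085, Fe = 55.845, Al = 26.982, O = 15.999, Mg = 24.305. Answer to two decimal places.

32.14 wt%

Formula mass = 469.356 g/mol.
2.10 Fe → 2.1000 mol FeO per formula unit; M(FeO) = 71.844, so FeO mass = 150.872 g.
150.872/469.356 × 100 = 32.14 wt%.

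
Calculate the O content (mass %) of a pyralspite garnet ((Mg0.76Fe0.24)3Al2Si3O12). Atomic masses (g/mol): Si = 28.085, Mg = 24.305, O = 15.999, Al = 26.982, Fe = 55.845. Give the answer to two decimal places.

45.09 mass %

Formula mass = 2.28*24.305 + 0.72*55.845 + 2*26.982 + 3*28.085 + 12*15.999 = 425.831 g/mol, of which 191.988 g is O.
So O makes up 191.988/425.831 = 0.4509 of the mass, i.e. 45.09%.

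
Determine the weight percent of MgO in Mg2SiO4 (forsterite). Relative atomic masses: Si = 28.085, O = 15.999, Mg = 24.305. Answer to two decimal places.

M(Mg2SiO4) = 140.691 g/mol; M(MgO) = 40.304 g/mol.
Moles MgO per formula unit = 2 Mg ÷ 1 = 2.0000.
MgO fraction = (2.0000 × 40.304) / 140.691 = 80.608/140.691 = 0.5729.

57.29 wt%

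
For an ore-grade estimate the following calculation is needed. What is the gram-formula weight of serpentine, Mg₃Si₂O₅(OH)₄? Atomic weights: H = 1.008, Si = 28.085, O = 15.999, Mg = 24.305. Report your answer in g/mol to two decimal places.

The formula mass is the sum 3×24.305 + 2×28.085 + 9×15.999 + 4×1.008.

277.11 g/mol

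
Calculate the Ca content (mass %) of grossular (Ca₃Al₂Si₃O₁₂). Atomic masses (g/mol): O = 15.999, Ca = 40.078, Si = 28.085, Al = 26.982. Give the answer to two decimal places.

26.69 mass %

Formula mass = 3·40.078 + 2·26.982 + 3·28.085 + 12·15.999 = 450.441 g/mol, of which 120.234 g is Ca.
So Ca makes up 120.234/450.441 = 0.2669 of the mass, i.e. 26.69%.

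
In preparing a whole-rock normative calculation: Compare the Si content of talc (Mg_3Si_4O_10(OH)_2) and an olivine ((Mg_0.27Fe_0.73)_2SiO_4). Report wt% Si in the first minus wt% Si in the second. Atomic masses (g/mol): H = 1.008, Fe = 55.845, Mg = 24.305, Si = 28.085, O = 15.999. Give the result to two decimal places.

14.58 percentage points

Si in Mg_3Si_4O_10(OH)_2: molar mass 379.259 g/mol; 4×28.085 = 112.340 g → 29.62 wt%.
Si in (Mg_0.27Fe_0.73)_2SiO_4: molar mass 186.739 g/mol; 1×28.085 = 28.085 g → 15.04 wt%.
Difference = 29.62 − 15.04 = 14.58 percentage points.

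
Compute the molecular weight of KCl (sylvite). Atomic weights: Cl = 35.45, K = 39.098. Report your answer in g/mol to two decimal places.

74.55 g/mol

The formula mass is the sum 1(39.098) + 1(35.45).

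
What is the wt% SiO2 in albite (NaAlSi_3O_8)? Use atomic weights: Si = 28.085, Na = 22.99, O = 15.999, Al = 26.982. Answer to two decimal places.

Molar mass of NaAlSi_3O_8 = 1×22.99 + 1×26.982 + 3×28.085 + 8×15.999 = 262.219 g/mol.
Each formula unit contains 3 Si, equivalent to 3/1 = 3.0000 mol SiO2.
M(SiO2) = 1×28.085 + 2×15.999 = 60.083 g/mol.
Mass of SiO2 per formula unit = 3.0000 × 60.083 = 180.249 g.
SiO2 wt% = 180.249 / 262.219 × 100 = 68.74%.

68.74 wt%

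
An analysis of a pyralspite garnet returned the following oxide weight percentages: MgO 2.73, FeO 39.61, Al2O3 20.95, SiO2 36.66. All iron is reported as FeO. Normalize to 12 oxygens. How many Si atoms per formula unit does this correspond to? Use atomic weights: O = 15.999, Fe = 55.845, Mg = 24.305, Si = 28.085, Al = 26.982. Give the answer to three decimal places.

2.981 Si apfu

MgO: 2.73/40.304 = 0.06774 mol → 0.06774 mol Mg, 0.06774 mol O.
FeO: 39.61/71.844 = 0.55133 mol → 0.55133 mol Fe, 0.55133 mol O.
Al2O3: 20.95/101.961 = 0.20547 mol → 0.41094 mol Al, 0.61641 mol O.
SiO2: 36.66/60.083 = 0.61016 mol → 0.61016 mol Si, 1.22032 mol O.
Total oxygen = 2.45580 mol. Normalization factor = 12/2.45580 = 4.88639.
Si per 12 O = 0.61016 × 4.88639 = 2.981.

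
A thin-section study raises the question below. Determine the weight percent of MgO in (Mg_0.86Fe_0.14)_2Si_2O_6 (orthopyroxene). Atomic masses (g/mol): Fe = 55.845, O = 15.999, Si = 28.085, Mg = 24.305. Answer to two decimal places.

33.07 wt%

Molar mass of (Mg_0.86Fe_0.14)_2Si_2O_6 = 1.72×24.305 + 0.28×55.845 + 2×28.085 + 6×15.999 = 209.605 g/mol.
Each formula unit contains 1.72 Mg, equivalent to 1.72/1 = 1.7200 mol MgO.
M(MgO) = 1×24.305 + 1×15.999 = 40.304 g/mol.
Mass of MgO per formula unit = 1.7200 × 40.304 = 69.323 g.
MgO wt% = 69.323 / 209.605 × 100 = 33.07%.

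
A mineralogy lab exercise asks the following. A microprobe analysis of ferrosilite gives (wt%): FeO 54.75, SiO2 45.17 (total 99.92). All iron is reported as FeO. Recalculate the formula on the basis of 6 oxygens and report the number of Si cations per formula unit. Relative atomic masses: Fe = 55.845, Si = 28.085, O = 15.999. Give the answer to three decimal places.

FeO: 54.75/71.844 = 0.76207 mol → 0.76207 mol Fe, 0.76207 mol O.
SiO2: 45.17/60.083 = 0.75179 mol → 0.75179 mol Si, 1.50358 mol O.
Total oxygen = 2.26565 mol. Normalization factor = 6/2.26565 = 2.64825.
Si per 6 O = 0.75179 × 2.64825 = 1.991.

1.991 Si apfu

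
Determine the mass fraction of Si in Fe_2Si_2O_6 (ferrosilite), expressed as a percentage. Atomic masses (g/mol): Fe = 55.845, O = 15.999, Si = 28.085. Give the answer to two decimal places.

Formula mass = 2×55.845 + 2×28.085 + 6×15.999 = 263.854 g/mol, of which 56.170 g is Si.
So Si makes up 56.170/263.854 = 0.2129 of the mass, i.e. 21.29%.

21.29 wt%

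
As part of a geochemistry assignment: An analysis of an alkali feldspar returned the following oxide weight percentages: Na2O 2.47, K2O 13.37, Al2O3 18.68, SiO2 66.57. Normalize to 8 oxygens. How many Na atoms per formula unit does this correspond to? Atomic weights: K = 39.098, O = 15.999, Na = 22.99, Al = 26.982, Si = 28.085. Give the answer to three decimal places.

0.216 Na apfu

Na2O (M=61.979): mol = 0.03985; Na = 0.07970, O = 0.03985.
K2O (M=94.195): mol = 0.14194; K = 0.28388, O = 0.14194.
Al2O3 (M=101.961): mol = 0.18321; Al = 0.36642, O = 0.54963.
SiO2 (M=60.083): mol = 1.10797; Si = 1.10797, O = 2.21594.
ΣO = 2.94736; factor = 8/ΣO = 2.71429.
Na apfu = 0.07970 × 2.71429 = 0.216.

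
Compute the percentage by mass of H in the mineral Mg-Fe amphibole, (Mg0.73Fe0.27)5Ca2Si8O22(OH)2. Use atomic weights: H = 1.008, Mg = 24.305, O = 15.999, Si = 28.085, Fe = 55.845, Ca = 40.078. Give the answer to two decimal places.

0.24 mass %

M((Mg0.73Fe0.27)5Ca2Si8O22(OH)2) = 854.932 g/mol.
H contributes 2 × 1.008 = 2.016 g per mole.
2.016/854.932 = 0.0024 → 0.24%.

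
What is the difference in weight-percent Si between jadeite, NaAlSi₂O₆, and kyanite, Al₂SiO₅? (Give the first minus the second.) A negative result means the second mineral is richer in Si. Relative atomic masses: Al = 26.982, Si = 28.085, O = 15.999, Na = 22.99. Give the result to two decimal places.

10.46 percentage points

First mineral: 56.170 g Si in 202.136 g formula = 27.79 wt% Si.
Second mineral: 28.085 g Si in 162.044 g formula = 17.33 wt% Si.
27.79% − 17.33% gives a difference of 10.46 percentage points.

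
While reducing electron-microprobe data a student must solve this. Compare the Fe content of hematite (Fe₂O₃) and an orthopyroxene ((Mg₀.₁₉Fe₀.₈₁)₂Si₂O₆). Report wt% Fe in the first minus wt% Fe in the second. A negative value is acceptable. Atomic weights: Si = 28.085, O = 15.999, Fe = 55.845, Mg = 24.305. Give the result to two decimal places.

34.02 percentage points

M(Fe₂O₃) = 159.687 g/mol, so wt% Fe = 111.690/159.687 × 100 = 69.94%.
M((Mg₀.₁₉Fe₀.₈₁)₂Si₂O₆) = 251.869 g/mol, so wt% Fe = 90.469/251.869 × 100 = 35.92%.
69.94 − 35.92 = 34.02 pp.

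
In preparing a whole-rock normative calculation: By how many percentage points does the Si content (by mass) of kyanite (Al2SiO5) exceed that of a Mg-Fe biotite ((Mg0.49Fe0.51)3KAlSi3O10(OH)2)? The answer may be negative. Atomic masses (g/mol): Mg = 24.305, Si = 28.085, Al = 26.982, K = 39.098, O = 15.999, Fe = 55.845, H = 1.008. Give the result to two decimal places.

-0.77 percentage points

Si in Al2SiO5: molar mass 162.044 g/mol; 1×28.085 = 28.085 g → 17.33 wt%.
Si in (Mg0.49Fe0.51)3KAlSi3O10(OH)2: molar mass 465.510 g/mol; 3×28.085 = 84.255 g → 18.10 wt%.
Difference = 17.33 − 18.10 = -0.77 percentage points.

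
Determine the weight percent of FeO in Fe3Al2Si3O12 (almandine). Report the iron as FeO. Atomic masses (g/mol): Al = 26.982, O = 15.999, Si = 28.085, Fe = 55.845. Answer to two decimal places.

43.30 wt%

Molar mass of Fe3Al2Si3O12 = 3·55.845 + 2·26.982 + 3·28.085 + 12·15.999 = 497.742 g/mol.
Each formula unit contains 3 Fe, equivalent to 3/1 = 3.0000 mol FeO.
M(FeO) = 1×55.845 + 1×15.999 = 71.844 g/mol.
Mass of FeO per formula unit = 3.0000 × 71.844 = 215.532 g.
FeO wt% = 215.532 / 497.742 × 100 = 43.30%.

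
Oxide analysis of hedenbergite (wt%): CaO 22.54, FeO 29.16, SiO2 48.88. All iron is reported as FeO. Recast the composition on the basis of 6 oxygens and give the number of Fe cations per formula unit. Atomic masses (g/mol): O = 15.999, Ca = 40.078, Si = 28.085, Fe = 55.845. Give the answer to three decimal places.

1.000 Fe apfu

22.54 wt% CaO ÷ 56.077 g/mol = 0.40195 mol, giving 0.40195 Ca and 0.40195 O.
29.16 wt% FeO ÷ 71.844 g/mol = 0.40588 mol, giving 0.40588 Fe and 0.40588 O.
48.88 wt% SiO2 ÷ 60.083 g/mol = 0.81354 mol, giving 0.81354 Si and 1.62708 O.
Oxygen sums to 2.43491; scaling by 6/2.43491 = 2.46416 puts the formula on 6 O.
Fe: 0.40588 × 2.46416 = 1.000 atoms per formula unit.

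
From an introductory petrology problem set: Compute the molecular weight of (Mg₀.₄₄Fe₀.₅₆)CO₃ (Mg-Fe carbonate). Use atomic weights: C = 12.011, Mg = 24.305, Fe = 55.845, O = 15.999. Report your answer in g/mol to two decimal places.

The formula mass is the sum 0.44·24.305 + 0.56·55.845 + 1·12.011 + 3·15.999.

101.98 g/mol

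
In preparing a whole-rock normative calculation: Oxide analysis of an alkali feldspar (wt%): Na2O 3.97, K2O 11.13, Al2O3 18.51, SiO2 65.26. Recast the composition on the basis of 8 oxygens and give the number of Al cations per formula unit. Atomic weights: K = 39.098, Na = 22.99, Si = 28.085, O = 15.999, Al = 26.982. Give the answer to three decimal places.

Na2O: 3.97/61.979 = 0.06405 mol → 0.12810 mol Na, 0.06405 mol O.
K2O: 11.13/94.195 = 0.11816 mol → 0.23632 mol K, 0.11816 mol O.
Al2O3: 18.51/101.961 = 0.18154 mol → 0.36308 mol Al, 0.54462 mol O.
SiO2: 65.26/60.083 = 1.08616 mol → 1.08616 mol Si, 2.17232 mol O.
Total oxygen = 2.89915 mol. Normalization factor = 8/2.89915 = 2.75943.
Al per 8 O = 0.36308 × 2.75943 = 1.002.

1.002 Al apfu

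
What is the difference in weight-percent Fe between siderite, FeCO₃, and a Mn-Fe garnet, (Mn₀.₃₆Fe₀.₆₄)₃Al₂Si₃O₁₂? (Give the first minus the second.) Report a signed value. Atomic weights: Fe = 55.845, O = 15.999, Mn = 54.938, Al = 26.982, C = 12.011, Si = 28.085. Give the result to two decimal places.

First mineral: 55.845 g Fe in 115.853 g formula = 48.20 wt% Fe.
Second mineral: 107.222 g Fe in 496.762 g formula = 21.58 wt% Fe.
48.20% − 21.58% gives a difference of 26.62 percentage points.

26.62 percentage points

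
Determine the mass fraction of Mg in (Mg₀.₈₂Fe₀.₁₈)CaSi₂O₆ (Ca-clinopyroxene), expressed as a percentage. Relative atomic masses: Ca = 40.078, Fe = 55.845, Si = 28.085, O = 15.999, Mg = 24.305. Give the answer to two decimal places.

Formula mass = 0.82×24.305 + 0.18×55.845 + 1×40.078 + 2×28.085 + 6×15.999 = 222.224 g/mol, of which 19.930 g is Mg.
So Mg makes up 19.930/222.224 = 0.0897 of the mass, i.e. 8.97%.

8.97 wt%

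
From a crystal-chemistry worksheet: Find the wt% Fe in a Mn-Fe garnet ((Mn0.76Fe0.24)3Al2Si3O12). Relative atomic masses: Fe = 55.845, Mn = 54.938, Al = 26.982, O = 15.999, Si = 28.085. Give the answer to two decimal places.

Formula mass = 2.28·54.938 + 0.72·55.845 + 2·26.982 + 3·28.085 + 12·15.999 = 495.674 g/mol, of which 40.208 g is Fe.
So Fe makes up 40.208/495.674 = 0.0811 of the mass, i.e. 8.11%.

8.11 wt%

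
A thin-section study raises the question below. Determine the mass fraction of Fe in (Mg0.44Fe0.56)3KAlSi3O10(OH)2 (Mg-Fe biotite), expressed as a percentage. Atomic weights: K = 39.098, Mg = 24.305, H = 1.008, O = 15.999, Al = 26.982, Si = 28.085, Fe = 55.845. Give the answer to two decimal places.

19.95 weight percent

Formula mass = 1.32·24.305 + 1.68·55.845 + 1·39.098 + 1·26.982 + 3·28.085 + 12·15.999 + 2·1.008 = 470.241 g/mol, of which 93.820 g is Fe.
So Fe makes up 93.820/470.241 = 0.1995 of the mass, i.e. 19.95%.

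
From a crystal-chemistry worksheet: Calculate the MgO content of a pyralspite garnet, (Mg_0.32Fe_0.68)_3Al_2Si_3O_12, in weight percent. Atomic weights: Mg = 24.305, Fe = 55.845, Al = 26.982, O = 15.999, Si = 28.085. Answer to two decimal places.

Molar mass of (Mg_0.32Fe_0.68)_3Al_2Si_3O_12 = 0.96×24.305 + 2.04×55.845 + 2×26.982 + 3×28.085 + 12×15.999 = 467.464 g/mol.
Each formula unit contains 0.96 Mg, equivalent to 0.96/1 = 0.9600 mol MgO.
M(MgO) = 1×24.305 + 1×15.999 = 40.304 g/mol.
Mass of MgO per formula unit = 0.9600 × 40.304 = 38.692 g.
MgO wt% = 38.692 / 467.464 × 100 = 8.28%.

8.28 wt%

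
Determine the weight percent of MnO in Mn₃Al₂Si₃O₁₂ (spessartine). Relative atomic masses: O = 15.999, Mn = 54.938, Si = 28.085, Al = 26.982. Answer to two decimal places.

42.99 wt%

M(Mn₃Al₂Si₃O₁₂) = 495.021 g/mol; M(MnO) = 70.937 g/mol.
Moles MnO per formula unit = 3 Mn ÷ 1 = 3.0000.
MnO fraction = (3.0000 × 70.937) / 495.021 = 212.811/495.021 = 0.4299.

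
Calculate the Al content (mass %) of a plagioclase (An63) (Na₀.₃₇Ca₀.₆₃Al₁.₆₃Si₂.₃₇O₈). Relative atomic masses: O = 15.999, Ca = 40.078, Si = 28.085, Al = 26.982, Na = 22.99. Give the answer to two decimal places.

16.15 mass %

Molar mass of Na₀.₃₇Ca₀.₆₃Al₁.₆₃Si₂.₃₇O₈: 0.37×22.99 + 0.63×40.078 + 1.63×26.982 + 2.37×28.085 + 8×15.999 = 272.290 g/mol.
Mass of Al per formula unit: 1.63 × 26.982 = 43.981 g.
Weight fraction Al = 43.981 / 272.290 = 0.1615.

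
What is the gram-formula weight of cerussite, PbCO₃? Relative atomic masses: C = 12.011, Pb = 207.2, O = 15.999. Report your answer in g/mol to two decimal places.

M = 1×207.2 + 1×12.011 + 3×15.999

267.21 g/mol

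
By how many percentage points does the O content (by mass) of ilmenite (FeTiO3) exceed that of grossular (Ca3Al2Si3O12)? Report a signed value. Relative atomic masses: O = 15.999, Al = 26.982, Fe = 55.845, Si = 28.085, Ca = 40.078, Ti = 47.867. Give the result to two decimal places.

M(FeTiO3) = 151.709 g/mol, so wt% O = 47.997/151.709 × 100 = 31.64%.
M(Ca3Al2Si3O12) = 450.441 g/mol, so wt% O = 191.988/450.441 × 100 = 42.62%.
31.64 − 42.62 = -10.98 pp.

-10.98 percentage points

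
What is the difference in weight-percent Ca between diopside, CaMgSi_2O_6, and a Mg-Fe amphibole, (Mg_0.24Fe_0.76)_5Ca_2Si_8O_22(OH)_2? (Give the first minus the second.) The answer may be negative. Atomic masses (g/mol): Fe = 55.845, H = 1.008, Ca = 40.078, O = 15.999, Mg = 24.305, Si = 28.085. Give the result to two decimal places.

M(CaMgSi_2O_6) = 216.547 g/mol, so wt% Ca = 40.078/216.547 × 100 = 18.51%.
M((Mg_0.24Fe_0.76)_5Ca_2Si_8O_22(OH)_2) = 932.205 g/mol, so wt% Ca = 80.156/932.205 × 100 = 8.60%.
18.51 − 8.60 = 9.91 pp.

9.91 percentage points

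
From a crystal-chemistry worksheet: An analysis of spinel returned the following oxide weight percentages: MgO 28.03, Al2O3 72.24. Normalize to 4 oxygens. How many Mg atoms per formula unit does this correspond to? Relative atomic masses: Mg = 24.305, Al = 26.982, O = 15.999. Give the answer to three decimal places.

0.986 Mg apfu

MgO (M=40.304): mol = 0.69546; Mg = 0.69546, O = 0.69546.
Al2O3 (M=101.961): mol = 0.70851; Al = 1.41702, O = 2.12553.
ΣO = 2.82099; factor = 4/ΣO = 1.41794.
Mg apfu = 0.69546 × 1.41794 = 0.986.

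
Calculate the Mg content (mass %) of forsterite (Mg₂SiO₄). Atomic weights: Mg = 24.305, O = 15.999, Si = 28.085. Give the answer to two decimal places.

Formula mass = 2·24.305 + 1·28.085 + 4·15.999 = 140.691 g/mol, of which 48.610 g is Mg.
So Mg makes up 48.610/140.691 = 0.3455 of the mass, i.e. 34.55%.

34.55 mass %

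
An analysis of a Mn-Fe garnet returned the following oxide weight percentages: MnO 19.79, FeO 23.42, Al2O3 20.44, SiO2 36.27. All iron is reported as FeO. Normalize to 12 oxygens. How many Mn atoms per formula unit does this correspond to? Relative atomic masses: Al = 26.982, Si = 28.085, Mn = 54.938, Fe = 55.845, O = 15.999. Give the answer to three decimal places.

19.79 wt% MnO ÷ 70.937 g/mol = 0.27898 mol, giving 0.27898 Mn and 0.27898 O.
23.42 wt% FeO ÷ 71.844 g/mol = 0.32598 mol, giving 0.32598 Fe and 0.32598 O.
20.44 wt% Al2O3 ÷ 101.961 g/mol = 0.20047 mol, giving 0.40094 Al and 0.60141 O.
36.27 wt% SiO2 ÷ 60.083 g/mol = 0.60366 mol, giving 0.60366 Si and 1.20732 O.
Oxygen sums to 2.41369; scaling by 12/2.41369 = 4.97164 puts the formula on 12 O.
Mn: 0.27898 × 4.97164 = 1.387 atoms per formula unit.

1.387 Mn apfu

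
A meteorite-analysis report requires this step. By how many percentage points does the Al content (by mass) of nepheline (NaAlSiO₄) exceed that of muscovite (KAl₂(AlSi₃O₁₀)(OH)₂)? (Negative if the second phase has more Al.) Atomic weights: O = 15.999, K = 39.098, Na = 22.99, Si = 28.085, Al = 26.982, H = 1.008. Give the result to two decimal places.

-1.33 percentage points

First mineral: 26.982 g Al in 142.053 g formula = 18.99 wt% Al.
Second mineral: 80.946 g Al in 398.303 g formula = 20.32 wt% Al.
18.99% − 20.32% gives a difference of -1.33 percentage points.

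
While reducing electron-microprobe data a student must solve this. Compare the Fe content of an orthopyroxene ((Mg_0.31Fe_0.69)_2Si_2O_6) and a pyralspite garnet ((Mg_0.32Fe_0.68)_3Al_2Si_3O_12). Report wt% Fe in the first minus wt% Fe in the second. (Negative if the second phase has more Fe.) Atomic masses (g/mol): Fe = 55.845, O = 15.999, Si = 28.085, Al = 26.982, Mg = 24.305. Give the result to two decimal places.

First mineral: 77.066 g Fe in 244.299 g formula = 31.55 wt% Fe.
Second mineral: 113.924 g Fe in 467.464 g formula = 24.37 wt% Fe.
31.55% − 24.37% gives a difference of 7.18 percentage points.

7.18 percentage points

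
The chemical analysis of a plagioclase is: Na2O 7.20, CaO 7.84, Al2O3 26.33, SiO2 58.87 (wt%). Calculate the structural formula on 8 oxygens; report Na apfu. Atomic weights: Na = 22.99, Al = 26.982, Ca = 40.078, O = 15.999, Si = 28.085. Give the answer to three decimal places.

Na2O (M=61.979): mol = 0.11617; Na = 0.23234, O = 0.11617.
CaO (M=56.077): mol = 0.13981; Ca = 0.13981, O = 0.13981.
Al2O3 (M=101.961): mol = 0.25824; Al = 0.51648, O = 0.77472.
SiO2 (M=60.083): mol = 0.97981; Si = 0.97981, O = 1.95962.
ΣO = 2.99032; factor = 8/ΣO = 2.67530.
Na apfu = 0.23234 × 2.67530 = 0.622.

0.622 Na apfu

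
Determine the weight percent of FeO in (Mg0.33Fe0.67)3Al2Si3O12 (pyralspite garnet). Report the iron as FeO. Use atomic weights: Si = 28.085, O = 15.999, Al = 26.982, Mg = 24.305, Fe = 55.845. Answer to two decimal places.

Molar mass of (Mg0.33Fe0.67)3Al2Si3O12 = 0.99×24.305 + 2.01×55.845 + 2×26.982 + 3×28.085 + 12×15.999 = 466.517 g/mol.
Each formula unit contains 2.01 Fe, equivalent to 2.01/1 = 2.0100 mol FeO.
M(FeO) = 1×55.845 + 1×15.999 = 71.844 g/mol.
Mass of FeO per formula unit = 2.0100 × 71.844 = 144.406 g.
FeO wt% = 144.406 / 466.517 × 100 = 30.95%.

30.95 wt%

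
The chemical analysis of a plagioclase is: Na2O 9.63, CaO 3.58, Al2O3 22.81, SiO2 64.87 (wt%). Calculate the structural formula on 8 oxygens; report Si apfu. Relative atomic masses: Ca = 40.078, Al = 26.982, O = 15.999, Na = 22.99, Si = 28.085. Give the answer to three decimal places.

Na2O (M=61.979): mol = 0.15538; Na = 0.31076, O = 0.15538.
CaO (M=56.077): mol = 0.06384; Ca = 0.06384, O = 0.06384.
Al2O3 (M=101.961): mol = 0.22371; Al = 0.44742, O = 0.67113.
SiO2 (M=60.083): mol = 1.07967; Si = 1.07967, O = 2.15934.
ΣO = 3.04969; factor = 8/ΣO = 2.62322.
Si apfu = 1.07967 × 2.62322 = 2.832.

2.832 Si apfu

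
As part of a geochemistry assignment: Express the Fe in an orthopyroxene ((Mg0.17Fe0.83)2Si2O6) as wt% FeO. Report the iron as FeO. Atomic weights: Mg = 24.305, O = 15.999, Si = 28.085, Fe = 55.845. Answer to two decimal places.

47.11 wt%

Formula mass = 253.130 g/mol.
1.66 Fe → 1.6600 mol FeO per formula unit; M(FeO) = 71.844, so FeO mass = 119.261 g.
119.261/253.130 × 100 = 47.11 wt%.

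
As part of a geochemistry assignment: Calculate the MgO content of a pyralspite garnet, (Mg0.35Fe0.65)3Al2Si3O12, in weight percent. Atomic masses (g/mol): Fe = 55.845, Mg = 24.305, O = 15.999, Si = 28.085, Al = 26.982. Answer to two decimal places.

9.11 wt%

Formula mass = 464.625 g/mol.
1.05 Mg → 1.0500 mol MgO per formula unit; M(MgO) = 40.304, so MgO mass = 42.319 g.
42.319/464.625 × 100 = 9.11 wt%.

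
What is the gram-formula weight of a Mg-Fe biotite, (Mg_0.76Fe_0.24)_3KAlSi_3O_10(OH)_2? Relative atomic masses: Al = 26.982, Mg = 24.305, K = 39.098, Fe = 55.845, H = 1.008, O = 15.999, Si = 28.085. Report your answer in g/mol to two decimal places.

M = 2.28(24.305) + 0.72(55.845) + 1(39.098) + 1(26.982) + 3(28.085) + 12(15.999) + 2(1.008)

439.96 g/mol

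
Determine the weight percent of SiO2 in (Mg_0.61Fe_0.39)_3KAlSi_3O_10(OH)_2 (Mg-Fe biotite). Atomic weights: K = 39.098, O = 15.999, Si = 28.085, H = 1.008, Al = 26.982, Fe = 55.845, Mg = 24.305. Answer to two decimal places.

Formula mass = 454.156 g/mol.
3 Si → 3.0000 mol SiO2 per formula unit; M(SiO2) = 60.083, so SiO2 mass = 180.249 g.
180.249/454.156 × 100 = 39.69 wt%.

39.69 wt%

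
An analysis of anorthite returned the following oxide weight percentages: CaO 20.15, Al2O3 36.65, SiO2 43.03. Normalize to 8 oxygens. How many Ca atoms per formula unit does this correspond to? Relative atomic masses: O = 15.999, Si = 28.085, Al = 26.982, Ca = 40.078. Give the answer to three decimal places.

20.15 wt% CaO ÷ 56.077 g/mol = 0.35933 mol, giving 0.35933 Ca and 0.35933 O.
36.65 wt% Al2O3 ÷ 101.961 g/mol = 0.35945 mol, giving 0.71890 Al and 1.07835 O.
43.03 wt% SiO2 ÷ 60.083 g/mol = 0.71618 mol, giving 0.71618 Si and 1.43236 O.
Oxygen sums to 2.87004; scaling by 8/2.87004 = 2.78742 puts the formula on 8 O.
Ca: 0.35933 × 2.78742 = 1.002 atoms per formula unit.

1.002 Ca apfu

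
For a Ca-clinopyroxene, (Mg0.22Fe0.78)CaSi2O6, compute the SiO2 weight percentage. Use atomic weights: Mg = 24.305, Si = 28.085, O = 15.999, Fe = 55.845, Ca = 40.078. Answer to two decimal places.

Formula mass = 241.148 g/mol.
2 Si → 2.0000 mol SiO2 per formula unit; M(SiO2) = 60.083, so SiO2 mass = 120.166 g.
120.166/241.148 × 100 = 49.83 wt%.

49.83 wt%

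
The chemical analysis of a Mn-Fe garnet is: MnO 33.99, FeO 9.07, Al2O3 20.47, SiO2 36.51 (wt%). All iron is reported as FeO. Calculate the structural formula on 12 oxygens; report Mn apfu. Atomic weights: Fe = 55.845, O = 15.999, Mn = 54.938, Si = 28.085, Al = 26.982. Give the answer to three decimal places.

33.99 wt% MnO ÷ 70.937 g/mol = 0.47916 mol, giving 0.47916 Mn and 0.47916 O.
9.07 wt% FeO ÷ 71.844 g/mol = 0.12625 mol, giving 0.12625 Fe and 0.12625 O.
20.47 wt% Al2O3 ÷ 101.961 g/mol = 0.20076 mol, giving 0.40152 Al and 0.60228 O.
36.51 wt% SiO2 ÷ 60.083 g/mol = 0.60766 mol, giving 0.60766 Si and 1.21532 O.
Oxygen sums to 2.42301; scaling by 12/2.42301 = 4.95252 puts the formula on 12 O.
Mn: 0.47916 × 4.95252 = 2.373 atoms per formula unit.

2.373 Mn apfu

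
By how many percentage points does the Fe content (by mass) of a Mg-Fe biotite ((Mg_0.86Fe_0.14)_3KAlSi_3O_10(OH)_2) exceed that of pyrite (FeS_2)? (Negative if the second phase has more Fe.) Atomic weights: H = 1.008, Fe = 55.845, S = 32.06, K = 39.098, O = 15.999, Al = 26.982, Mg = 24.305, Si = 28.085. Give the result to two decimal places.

-41.10 percentage points

Fe in (Mg_0.86Fe_0.14)_3KAlSi_3O_10(OH)_2: molar mass 430.501 g/mol; 0.42×55.845 = 23.455 g → 5.45 wt%.
Fe in FeS_2: molar mass 119.965 g/mol; 1×55.845 = 55.845 g → 46.55 wt%.
Difference = 5.45 − 46.55 = -41.10 percentage points.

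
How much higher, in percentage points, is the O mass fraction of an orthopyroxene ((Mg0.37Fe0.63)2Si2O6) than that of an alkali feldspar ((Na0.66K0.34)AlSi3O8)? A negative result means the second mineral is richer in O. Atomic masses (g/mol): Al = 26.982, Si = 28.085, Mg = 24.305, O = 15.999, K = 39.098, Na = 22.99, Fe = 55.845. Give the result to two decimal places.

O in (Mg0.37Fe0.63)2Si2O6: molar mass 240.514 g/mol; 6×15.999 = 95.994 g → 39.91 wt%.
O in (Na0.66K0.34)AlSi3O8: molar mass 267.696 g/mol; 8×15.999 = 127.992 g → 47.81 wt%.
Difference = 39.91 − 47.81 = -7.90 percentage points.

-7.90 percentage points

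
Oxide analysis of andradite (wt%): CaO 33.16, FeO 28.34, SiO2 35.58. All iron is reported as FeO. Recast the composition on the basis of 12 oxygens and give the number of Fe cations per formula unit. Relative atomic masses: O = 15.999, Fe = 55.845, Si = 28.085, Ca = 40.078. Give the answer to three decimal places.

2.181 Fe apfu

33.16 wt% CaO ÷ 56.077 g/mol = 0.59133 mol, giving 0.59133 Ca and 0.59133 O.
28.34 wt% FeO ÷ 71.844 g/mol = 0.39447 mol, giving 0.39447 Fe and 0.39447 O.
35.58 wt% SiO2 ÷ 60.083 g/mol = 0.59218 mol, giving 0.59218 Si and 1.18436 O.
Oxygen sums to 2.17016; scaling by 12/2.17016 = 5.52955 puts the formula on 12 O.
Fe: 0.39447 × 5.52955 = 2.181 atoms per formula unit.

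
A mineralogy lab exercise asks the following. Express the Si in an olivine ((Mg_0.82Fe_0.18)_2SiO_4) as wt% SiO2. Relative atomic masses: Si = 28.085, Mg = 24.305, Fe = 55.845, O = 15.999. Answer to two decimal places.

Formula mass = 152.045 g/mol.
1 Si → 1.0000 mol SiO2 per formula unit; M(SiO2) = 60.083, so SiO2 mass = 60.083 g.
60.083/152.045 × 100 = 39.52 wt%.

39.52 wt%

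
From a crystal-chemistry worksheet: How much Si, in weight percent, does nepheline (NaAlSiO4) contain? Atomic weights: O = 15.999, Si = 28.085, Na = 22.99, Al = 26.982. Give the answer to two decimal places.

Molar mass of NaAlSiO4: 1×22.99 + 1×26.982 + 1×28.085 + 4×15.999 = 142.053 g/mol.
Mass of Si per formula unit: 1 × 28.085 = 28.085 g.
Weight fraction Si = 28.085 / 142.053 = 0.1977.

19.77 weight percent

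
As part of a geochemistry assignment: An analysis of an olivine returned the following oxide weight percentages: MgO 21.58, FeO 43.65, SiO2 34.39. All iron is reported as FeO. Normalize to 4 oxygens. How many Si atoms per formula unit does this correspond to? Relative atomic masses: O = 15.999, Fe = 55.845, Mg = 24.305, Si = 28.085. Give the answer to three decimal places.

MgO: 21.58/40.304 = 0.53543 mol → 0.53543 mol Mg, 0.53543 mol O.
FeO: 43.65/71.844 = 0.60757 mol → 0.60757 mol Fe, 0.60757 mol O.
SiO2: 34.39/60.083 = 0.57237 mol → 0.57237 mol Si, 1.14474 mol O.
Total oxygen = 2.28774 mol. Normalization factor = 4/2.28774 = 1.74845.
Si per 4 O = 0.57237 × 1.74845 = 1.001.

1.001 Si apfu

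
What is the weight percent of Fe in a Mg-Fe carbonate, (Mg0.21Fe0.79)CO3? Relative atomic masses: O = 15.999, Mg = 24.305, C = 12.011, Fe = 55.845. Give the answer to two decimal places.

Molar mass of (Mg0.21Fe0.79)CO3: 0.21×24.305 + 0.79×55.845 + 1×12.011 + 3×15.999 = 109.230 g/mol.
Mass of Fe per formula unit: 0.79 × 55.845 = 44.118 g.
Weight fraction Fe = 44.118 / 109.230 = 0.4039.

40.39 wt%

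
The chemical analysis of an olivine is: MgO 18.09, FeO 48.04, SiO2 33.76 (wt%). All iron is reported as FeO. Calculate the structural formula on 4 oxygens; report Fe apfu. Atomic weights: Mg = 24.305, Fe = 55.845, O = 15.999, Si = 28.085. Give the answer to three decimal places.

1.193 Fe apfu

MgO (M=40.304): mol = 0.44884; Mg = 0.44884, O = 0.44884.
FeO (M=71.844): mol = 0.66867; Fe = 0.66867, O = 0.66867.
SiO2 (M=60.083): mol = 0.56189; Si = 0.56189, O = 1.12378.
ΣO = 2.24129; factor = 4/ΣO = 1.78469.
Fe apfu = 0.66867 × 1.78469 = 1.193.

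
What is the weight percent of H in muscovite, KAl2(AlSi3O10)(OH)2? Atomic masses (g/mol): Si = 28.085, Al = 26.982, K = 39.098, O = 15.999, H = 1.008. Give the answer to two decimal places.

Molar mass of KAl2(AlSi3O10)(OH)2: 1·39.098 + 3·26.982 + 3·28.085 + 12·15.999 + 2·1.008 = 398.303 g/mol.
Mass of H per formula unit: 2 × 1.008 = 2.016 g.
Weight fraction H = 2.016 / 398.303 = 0.0051.

0.51 wt%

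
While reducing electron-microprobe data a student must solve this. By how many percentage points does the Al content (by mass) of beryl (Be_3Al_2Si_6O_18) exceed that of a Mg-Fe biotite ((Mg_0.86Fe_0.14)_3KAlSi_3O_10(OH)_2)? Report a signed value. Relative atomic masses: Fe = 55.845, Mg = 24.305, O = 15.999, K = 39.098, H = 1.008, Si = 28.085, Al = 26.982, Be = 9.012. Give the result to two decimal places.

Al in Be_3Al_2Si_6O_18: molar mass 537.492 g/mol; 2×26.982 = 53.964 g → 10.04 wt%.
Al in (Mg_0.86Fe_0.14)_3KAlSi_3O_10(OH)_2: molar mass 430.501 g/mol; 1×26.982 = 26.982 g → 6.27 wt%.
Difference = 10.04 − 6.27 = 3.77 percentage points.

3.77 percentage points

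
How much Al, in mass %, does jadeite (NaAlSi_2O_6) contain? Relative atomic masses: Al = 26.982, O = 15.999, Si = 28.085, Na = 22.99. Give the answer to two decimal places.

Formula mass = 1×22.99 + 1×26.982 + 2×28.085 + 6×15.999 = 202.136 g/mol, of which 26.982 g is Al.
So Al makes up 26.982/202.136 = 0.1335 of the mass, i.e. 13.35%.

13.35 mass %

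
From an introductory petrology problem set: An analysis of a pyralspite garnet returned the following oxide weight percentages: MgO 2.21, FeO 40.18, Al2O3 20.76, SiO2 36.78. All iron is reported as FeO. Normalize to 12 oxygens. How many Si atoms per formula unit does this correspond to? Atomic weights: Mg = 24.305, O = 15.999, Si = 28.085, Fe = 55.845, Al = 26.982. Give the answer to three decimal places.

2.21 wt% MgO ÷ 40.304 g/mol = 0.05483 mol, giving 0.05483 Mg and 0.05483 O.
40.18 wt% FeO ÷ 71.844 g/mol = 0.55927 mol, giving 0.55927 Fe and 0.55927 O.
20.76 wt% Al2O3 ÷ 101.961 g/mol = 0.20361 mol, giving 0.40722 Al and 0.61083 O.
36.78 wt% SiO2 ÷ 60.083 g/mol = 0.61215 mol, giving 0.61215 Si and 1.22430 O.
Oxygen sums to 2.44923; scaling by 12/2.44923 = 4.89950 puts the formula on 12 O.
Si: 0.61215 × 4.89950 = 2.999 atoms per formula unit.

2.999 Si apfu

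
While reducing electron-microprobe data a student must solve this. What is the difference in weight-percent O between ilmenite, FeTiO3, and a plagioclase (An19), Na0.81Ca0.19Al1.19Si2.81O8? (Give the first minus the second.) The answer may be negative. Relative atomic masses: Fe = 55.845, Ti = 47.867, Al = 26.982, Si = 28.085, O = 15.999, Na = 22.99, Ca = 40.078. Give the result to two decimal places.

M(FeTiO3) = 151.709 g/mol, so wt% O = 47.997/151.709 × 100 = 31.64%.
M(Na0.81Ca0.19Al1.19Si2.81O8) = 265.256 g/mol, so wt% O = 127.992/265.256 × 100 = 48.25%.
31.64 − 48.25 = -16.61 pp.

-16.61 percentage points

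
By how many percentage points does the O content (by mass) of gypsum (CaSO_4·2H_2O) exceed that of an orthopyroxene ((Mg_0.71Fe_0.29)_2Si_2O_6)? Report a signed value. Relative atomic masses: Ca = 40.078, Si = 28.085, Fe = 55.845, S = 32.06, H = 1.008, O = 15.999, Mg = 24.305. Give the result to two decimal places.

O in CaSO_4·2H_2O: molar mass 172.164 g/mol; 6×15.999 = 95.994 g → 55.76 wt%.
O in (Mg_0.71Fe_0.29)_2Si_2O_6: molar mass 219.067 g/mol; 6×15.999 = 95.994 g → 43.82 wt%.
Difference = 55.76 − 43.82 = 11.94 percentage points.

11.94 percentage points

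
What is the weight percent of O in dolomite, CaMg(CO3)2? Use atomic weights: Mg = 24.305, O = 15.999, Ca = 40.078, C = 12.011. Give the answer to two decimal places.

Molar mass of CaMg(CO3)2: 1×40.078 + 1×24.305 + 2×12.011 + 6×15.999 = 184.399 g/mol.
Mass of O per formula unit: 6 × 15.999 = 95.994 g.
Weight fraction O = 95.994 / 184.399 = 0.5206.

52.06 mass %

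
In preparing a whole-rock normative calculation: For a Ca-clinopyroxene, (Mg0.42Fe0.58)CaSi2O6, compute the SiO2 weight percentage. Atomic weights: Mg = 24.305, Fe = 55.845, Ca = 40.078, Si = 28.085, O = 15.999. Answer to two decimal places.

M((Mg0.42Fe0.58)CaSi2O6) = 234.840 g/mol; M(SiO2) = 60.083 g/mol.
Moles SiO2 per formula unit = 2 Si ÷ 1 = 2.0000.
SiO2 fraction = (2.0000 × 60.083) / 234.840 = 120.166/234.840 = 0.5117.

51.17 wt%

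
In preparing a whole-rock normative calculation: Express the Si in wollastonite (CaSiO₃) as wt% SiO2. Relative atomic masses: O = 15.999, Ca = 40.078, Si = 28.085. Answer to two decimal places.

Formula mass = 116.160 g/mol.
1 Si → 1.0000 mol SiO2 per formula unit; M(SiO2) = 60.083, so SiO2 mass = 60.083 g.
60.083/116.160 × 100 = 51.72 wt%.

51.72 wt%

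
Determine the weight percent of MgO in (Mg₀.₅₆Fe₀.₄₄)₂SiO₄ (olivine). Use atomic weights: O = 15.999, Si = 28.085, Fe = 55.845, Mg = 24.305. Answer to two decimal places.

26.80 wt%

Formula mass = 168.446 g/mol.
1.12 Mg → 1.1200 mol MgO per formula unit; M(MgO) = 40.304, so MgO mass = 45.140 g.
45.140/168.446 × 100 = 26.80 wt%.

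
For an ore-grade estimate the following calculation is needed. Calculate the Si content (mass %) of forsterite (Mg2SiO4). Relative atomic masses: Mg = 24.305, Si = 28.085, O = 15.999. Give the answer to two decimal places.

19.96 mass %

Molar mass of Mg2SiO4: 2·24.305 + 1·28.085 + 4·15.999 = 140.691 g/mol.
Mass of Si per formula unit: 1 × 28.085 = 28.085 g.
Weight fraction Si = 28.085 / 140.691 = 0.1996.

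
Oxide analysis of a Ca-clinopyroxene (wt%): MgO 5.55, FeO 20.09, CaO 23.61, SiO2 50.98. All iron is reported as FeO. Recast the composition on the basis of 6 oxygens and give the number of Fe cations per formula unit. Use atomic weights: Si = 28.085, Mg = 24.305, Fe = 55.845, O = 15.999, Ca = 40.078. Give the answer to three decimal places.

MgO (M=40.304): mol = 0.13770; Mg = 0.13770, O = 0.13770.
FeO (M=71.844): mol = 0.27963; Fe = 0.27963, O = 0.27963.
CaO (M=56.077): mol = 0.42103; Ca = 0.42103, O = 0.42103.
SiO2 (M=60.083): mol = 0.84849; Si = 0.84849, O = 1.69698.
ΣO = 2.53534; factor = 6/ΣO = 2.36655.
Fe apfu = 0.27963 × 2.36655 = 0.662.

0.662 Fe apfu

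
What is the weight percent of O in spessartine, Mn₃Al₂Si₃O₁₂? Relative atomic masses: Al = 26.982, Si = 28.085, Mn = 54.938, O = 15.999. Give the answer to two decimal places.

Molar mass of Mn₃Al₂Si₃O₁₂: 3*54.938 + 2*26.982 + 3*28.085 + 12*15.999 = 495.021 g/mol.
Mass of O per formula unit: 12 × 15.999 = 191.988 g.
Weight fraction O = 191.988 / 495.021 = 0.3878.

38.78 wt%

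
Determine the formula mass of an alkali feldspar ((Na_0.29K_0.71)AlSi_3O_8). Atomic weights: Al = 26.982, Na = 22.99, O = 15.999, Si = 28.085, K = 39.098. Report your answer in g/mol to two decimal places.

273.66 g/mol

M = 0.29*22.99 + 0.71*39.098 + 1*26.982 + 3*28.085 + 8*15.999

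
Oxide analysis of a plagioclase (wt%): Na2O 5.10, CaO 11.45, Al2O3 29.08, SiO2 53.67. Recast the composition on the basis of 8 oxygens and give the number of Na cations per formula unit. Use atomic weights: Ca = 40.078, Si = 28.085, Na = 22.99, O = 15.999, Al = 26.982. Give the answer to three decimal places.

Na2O: 5.10/61.979 = 0.08229 mol → 0.16458 mol Na, 0.08229 mol O.
CaO: 11.45/56.077 = 0.20418 mol → 0.20418 mol Ca, 0.20418 mol O.
Al2O3: 29.08/101.961 = 0.28521 mol → 0.57042 mol Al, 0.85563 mol O.
SiO2: 53.67/60.083 = 0.89326 mol → 0.89326 mol Si, 1.78652 mol O.
Total oxygen = 2.92862 mol. Normalization factor = 8/2.92862 = 2.73166.
Na per 8 O = 0.16458 × 2.73166 = 0.450.

0.450 Na apfu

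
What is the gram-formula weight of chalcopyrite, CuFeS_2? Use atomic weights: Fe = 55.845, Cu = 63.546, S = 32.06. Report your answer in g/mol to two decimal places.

M = 1×63.546 + 1×55.845 + 2×32.06

183.51 g/mol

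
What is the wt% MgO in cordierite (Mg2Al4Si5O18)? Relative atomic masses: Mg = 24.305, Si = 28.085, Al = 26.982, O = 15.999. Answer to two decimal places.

Molar mass of Mg2Al4Si5O18 = 2×24.305 + 4×26.982 + 5×28.085 + 18×15.999 = 584.945 g/mol.
Each formula unit contains 2 Mg, equivalent to 2/1 = 2.0000 mol MgO.
M(MgO) = 1×24.305 + 1×15.999 = 40.304 g/mol.
Mass of MgO per formula unit = 2.0000 × 40.304 = 80.608 g.
MgO wt% = 80.608 / 584.945 × 100 = 13.78%.

13.78 wt%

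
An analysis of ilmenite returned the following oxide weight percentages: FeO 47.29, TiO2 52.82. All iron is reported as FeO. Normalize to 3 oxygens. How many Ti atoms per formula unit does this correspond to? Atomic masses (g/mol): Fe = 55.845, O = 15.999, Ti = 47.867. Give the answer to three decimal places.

1.002 Ti apfu

47.29 wt% FeO ÷ 71.844 g/mol = 0.65823 mol, giving 0.65823 Fe and 0.65823 O.
52.82 wt% TiO2 ÷ 79.865 g/mol = 0.66137 mol, giving 0.66137 Ti and 1.32274 O.
Oxygen sums to 1.98097; scaling by 3/1.98097 = 1.51441 puts the formula on 3 O.
Ti: 0.66137 × 1.51441 = 1.002 atoms per formula unit.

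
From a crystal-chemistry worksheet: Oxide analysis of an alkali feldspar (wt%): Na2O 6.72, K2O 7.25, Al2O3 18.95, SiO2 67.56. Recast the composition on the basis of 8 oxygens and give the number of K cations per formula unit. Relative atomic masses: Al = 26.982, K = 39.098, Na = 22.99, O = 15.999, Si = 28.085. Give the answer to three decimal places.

Na2O: 6.72/61.979 = 0.10842 mol → 0.21684 mol Na, 0.10842 mol O.
K2O: 7.25/94.195 = 0.07697 mol → 0.15394 mol K, 0.07697 mol O.
Al2O3: 18.95/101.961 = 0.18586 mol → 0.37172 mol Al, 0.55758 mol O.
SiO2: 67.56/60.083 = 1.12444 mol → 1.12444 mol Si, 2.24888 mol O.
Total oxygen = 2.99185 mol. Normalization factor = 8/2.99185 = 2.67393.
K per 8 O = 0.15394 × 2.67393 = 0.412.

0.412 K apfu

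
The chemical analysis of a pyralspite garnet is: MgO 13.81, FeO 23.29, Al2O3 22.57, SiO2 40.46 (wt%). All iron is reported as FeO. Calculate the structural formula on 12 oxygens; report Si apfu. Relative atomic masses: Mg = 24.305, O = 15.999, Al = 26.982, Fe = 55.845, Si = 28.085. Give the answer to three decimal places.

3.018 Si apfu

MgO (M=40.304): mol = 0.34265; Mg = 0.34265, O = 0.34265.
FeO (M=71.844): mol = 0.32417; Fe = 0.32417, O = 0.32417.
Al2O3 (M=101.961): mol = 0.22136; Al = 0.44272, O = 0.66408.
SiO2 (M=60.083): mol = 0.67340; Si = 0.67340, O = 1.34680.
ΣO = 2.67770; factor = 12/ΣO = 4.48146.
Si apfu = 0.67340 × 4.48146 = 3.018.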